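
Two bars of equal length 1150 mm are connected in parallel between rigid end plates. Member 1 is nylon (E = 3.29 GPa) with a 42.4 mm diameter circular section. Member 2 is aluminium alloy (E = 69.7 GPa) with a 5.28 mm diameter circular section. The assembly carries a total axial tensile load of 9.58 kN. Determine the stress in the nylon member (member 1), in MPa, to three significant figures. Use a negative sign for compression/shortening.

5.11 MPa

A_1 = 1412 mm².
A_2 = 21.9 mm².
Equal strain + equilibrium ⇒ each member carries load in proportion to AE: A₁E₁ = 4645000 N, A₂E₂ = 1526000 N, ΣAE = 6171000 N.
σ₁ = P·E₁/ΣAE = 9580·3290/6171000 = 5.107 MPa.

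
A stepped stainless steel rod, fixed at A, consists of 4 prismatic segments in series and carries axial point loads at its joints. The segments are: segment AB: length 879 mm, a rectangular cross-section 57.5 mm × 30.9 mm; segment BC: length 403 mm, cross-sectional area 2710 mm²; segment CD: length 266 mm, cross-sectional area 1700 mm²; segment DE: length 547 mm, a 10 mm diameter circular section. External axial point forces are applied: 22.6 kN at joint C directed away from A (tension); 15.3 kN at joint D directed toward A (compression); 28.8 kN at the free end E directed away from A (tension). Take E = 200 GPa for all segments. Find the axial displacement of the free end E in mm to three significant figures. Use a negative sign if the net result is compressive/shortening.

Internal axial forces (sectioning from the free end, tension +): N_DE = 28.8 kN, N_CD = 13.5 kN, N_BC = 36.1 kN, N_AB = 36.1 kN.
A_AB = 1777 mm².
A_DE = 78.54 mm².
δ_AB = 36100·879/(1777·200000) = 0.0893 mm
δ_BC = 36100·403/(2710·200000) = 0.02684 mm
δ_CD = 13500·266/(1700·200000) = 0.01056 mm
δ_DE = 28800·547/(78.54·200000) = 1.003 mm
δ = Σδ_i = 1.13 mm.

1.13 mm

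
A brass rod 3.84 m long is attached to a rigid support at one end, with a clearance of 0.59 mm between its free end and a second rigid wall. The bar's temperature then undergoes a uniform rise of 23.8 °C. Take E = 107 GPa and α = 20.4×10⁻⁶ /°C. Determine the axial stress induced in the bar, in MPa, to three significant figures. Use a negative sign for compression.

Free thermal expansion αLΔT = 20.4e-6 · 3840 · 23.8 = 1.864 mm.
The walls engage after the gap closes; constrained expansion = 1.864 − 0.59 = 1.274 mm.
The walls impose strain ε = −(1.274)/3840 = -3.3187e-04; σ = Eε = 107000 · -3.3187e-04 = -35.51 MPa.

-35.5 MPa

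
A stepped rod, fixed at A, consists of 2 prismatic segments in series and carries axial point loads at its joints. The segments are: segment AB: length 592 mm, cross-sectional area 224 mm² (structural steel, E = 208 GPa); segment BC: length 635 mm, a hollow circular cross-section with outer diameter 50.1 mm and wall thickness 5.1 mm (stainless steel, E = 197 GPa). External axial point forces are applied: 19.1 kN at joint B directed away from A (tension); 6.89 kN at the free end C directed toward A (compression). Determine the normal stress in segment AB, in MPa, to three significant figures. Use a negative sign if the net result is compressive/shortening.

54.5 MPa

Internal axial forces (sectioning from the free end, tension +): N_BC = -6.89 kN, N_AB = 12.21 kN.
σ_AB = N_AB/A_AB = 12210/224 = 54.51 MPa.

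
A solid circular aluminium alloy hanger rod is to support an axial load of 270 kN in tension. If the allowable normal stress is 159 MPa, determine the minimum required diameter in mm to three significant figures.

46.5 mm

Required area A ≥ P/σ_allow = 270000/159 = 1698 mm².
For a solid circular section, d ≥ √(4A/π) = 46.5 mm.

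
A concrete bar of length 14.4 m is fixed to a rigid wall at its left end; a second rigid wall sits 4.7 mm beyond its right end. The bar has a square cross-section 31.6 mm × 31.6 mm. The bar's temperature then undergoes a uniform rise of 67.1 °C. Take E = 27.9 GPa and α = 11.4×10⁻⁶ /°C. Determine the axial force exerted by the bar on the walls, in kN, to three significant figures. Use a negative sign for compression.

-12.2 kN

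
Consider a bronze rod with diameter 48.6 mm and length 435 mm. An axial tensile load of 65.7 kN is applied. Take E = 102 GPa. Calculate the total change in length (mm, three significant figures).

0.151 mm

A = 1855 mm².
δ_mech = NL/(AE) = 65700·435/(1855·102000) = 0.151 mm.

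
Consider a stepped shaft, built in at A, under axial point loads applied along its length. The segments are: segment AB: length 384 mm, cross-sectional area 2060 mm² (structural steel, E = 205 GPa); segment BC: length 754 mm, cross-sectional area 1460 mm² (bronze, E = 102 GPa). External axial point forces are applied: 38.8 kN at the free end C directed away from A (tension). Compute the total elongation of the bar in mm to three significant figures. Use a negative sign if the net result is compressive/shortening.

Internal axial forces (sectioning from the free end, tension +): N_BC = 38.8 kN, N_AB = 38.8 kN.
δ_AB = 38800·384/(2060·205000) = 0.03528 mm
δ_BC = 38800·754/(1460·102000) = 0.1964 mm
δ = Σδ_i = 0.2317 mm.

0.232 mm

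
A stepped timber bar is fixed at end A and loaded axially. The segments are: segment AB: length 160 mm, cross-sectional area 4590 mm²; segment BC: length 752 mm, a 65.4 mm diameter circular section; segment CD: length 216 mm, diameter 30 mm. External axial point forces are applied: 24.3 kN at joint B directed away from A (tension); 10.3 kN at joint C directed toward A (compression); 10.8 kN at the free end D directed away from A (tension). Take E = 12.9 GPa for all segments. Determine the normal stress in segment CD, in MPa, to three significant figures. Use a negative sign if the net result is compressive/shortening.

Internal axial forces (sectioning from the free end, tension +): N_CD = 10.8 kN, N_BC = 0.5 kN, N_AB = 24.8 kN.
A_CD = 706.9 mm².
σ_CD = N_CD/A_CD = 10800/706.9 = 15.28 MPa.

15.3 MPa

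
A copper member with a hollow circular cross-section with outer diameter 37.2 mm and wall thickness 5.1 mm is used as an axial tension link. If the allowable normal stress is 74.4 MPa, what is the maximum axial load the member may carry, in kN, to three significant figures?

38.3 kN

A = 514.3 mm².
P_max = σ_allow · A = 74.4 · 514.3 = 38260 N = 38.26 kN.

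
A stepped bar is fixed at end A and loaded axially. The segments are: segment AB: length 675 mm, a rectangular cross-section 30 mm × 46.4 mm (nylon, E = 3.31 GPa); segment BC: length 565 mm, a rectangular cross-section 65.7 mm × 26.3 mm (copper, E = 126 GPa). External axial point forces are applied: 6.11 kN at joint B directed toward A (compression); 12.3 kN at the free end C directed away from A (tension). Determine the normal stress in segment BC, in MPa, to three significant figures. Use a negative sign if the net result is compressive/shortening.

7.12 MPa

Internal axial forces (sectioning from the free end, tension +): N_BC = 12.3 kN, N_AB = 6.19 kN.
A_BC = 1728 mm².
σ_BC = N_BC/A_BC = 12300/1728 = 7.118 MPa.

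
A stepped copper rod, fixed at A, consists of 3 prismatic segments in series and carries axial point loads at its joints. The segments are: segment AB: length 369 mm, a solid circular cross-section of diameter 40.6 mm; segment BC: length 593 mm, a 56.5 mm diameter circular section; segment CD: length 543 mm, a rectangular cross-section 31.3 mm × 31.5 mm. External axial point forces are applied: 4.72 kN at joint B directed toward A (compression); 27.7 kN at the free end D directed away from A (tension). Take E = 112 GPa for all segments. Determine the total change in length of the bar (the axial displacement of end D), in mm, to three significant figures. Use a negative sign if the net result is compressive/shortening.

Internal axial forces (sectioning from the free end, tension +): N_CD = 27.7 kN, N_BC = 27.7 kN, N_AB = 22.98 kN.
A_AB = 1295 mm².
A_BC = 2507 mm².
A_CD = 986 mm².
δ_AB = 22980·369/(1295·112000) = 0.05848 mm
δ_BC = 27700·593/(2507·112000) = 0.0585 mm
δ_CD = 27700·543/(986·112000) = 0.1362 mm
δ = Σδ_i = 0.2532 mm.

0.253 mm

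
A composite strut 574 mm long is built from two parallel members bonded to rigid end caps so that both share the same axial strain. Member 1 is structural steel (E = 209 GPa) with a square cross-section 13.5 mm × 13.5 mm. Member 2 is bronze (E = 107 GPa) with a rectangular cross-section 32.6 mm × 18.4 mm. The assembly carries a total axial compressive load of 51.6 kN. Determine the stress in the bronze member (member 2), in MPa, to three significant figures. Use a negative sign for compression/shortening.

A_1 = 182.2 mm².
A_2 = 599.8 mm².
Equal strain + equilibrium ⇒ each member carries load in proportion to AE: A₁E₁ = 38090000 N, A₂E₂ = 64180000 N, ΣAE = 102300000 N.
σ₂ = P·E₂/ΣAE = -51600·107000/102300000 = -53.98 MPa.

-54.0 MPa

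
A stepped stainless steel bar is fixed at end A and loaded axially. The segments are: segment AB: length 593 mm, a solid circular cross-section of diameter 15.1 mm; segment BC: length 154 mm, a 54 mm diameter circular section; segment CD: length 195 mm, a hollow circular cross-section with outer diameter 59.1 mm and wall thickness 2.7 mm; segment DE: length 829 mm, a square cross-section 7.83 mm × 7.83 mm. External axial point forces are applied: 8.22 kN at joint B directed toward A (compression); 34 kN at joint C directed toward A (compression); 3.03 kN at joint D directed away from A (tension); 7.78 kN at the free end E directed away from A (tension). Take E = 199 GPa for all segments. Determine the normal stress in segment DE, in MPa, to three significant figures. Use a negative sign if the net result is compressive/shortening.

Internal axial forces (sectioning from the free end, tension +): N_DE = 7.78 kN, N_CD = 10.81 kN, N_BC = -23.19 kN, N_AB = -31.41 kN.
A_DE = 61.31 mm².
σ_DE = N_DE/A_DE = 7780/61.31 = 126.9 MPa.

127 MPa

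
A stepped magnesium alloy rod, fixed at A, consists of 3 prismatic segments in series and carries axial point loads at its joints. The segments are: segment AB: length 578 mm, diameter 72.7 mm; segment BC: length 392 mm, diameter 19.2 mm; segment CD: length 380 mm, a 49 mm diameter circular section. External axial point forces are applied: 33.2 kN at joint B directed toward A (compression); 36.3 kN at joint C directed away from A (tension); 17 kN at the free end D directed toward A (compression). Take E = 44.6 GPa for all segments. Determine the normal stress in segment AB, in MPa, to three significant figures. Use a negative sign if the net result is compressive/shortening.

-3.35 MPa

Internal axial forces (sectioning from the free end, tension +): N_CD = -17 kN, N_BC = 19.3 kN, N_AB = -13.9 kN.
A_AB = 4151 mm².
σ_AB = N_AB/A_AB = -13900/4151 = -3.349 MPa.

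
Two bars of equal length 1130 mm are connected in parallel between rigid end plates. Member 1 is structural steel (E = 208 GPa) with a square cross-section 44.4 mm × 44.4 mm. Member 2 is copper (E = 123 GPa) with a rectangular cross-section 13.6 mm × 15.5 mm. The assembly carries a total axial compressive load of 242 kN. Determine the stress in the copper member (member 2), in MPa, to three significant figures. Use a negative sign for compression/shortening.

-68.3 MPa

A_1 = 1971 mm².
A_2 = 210.8 mm².
Equal strain + equilibrium ⇒ each member carries load in proportion to AE: A₁E₁ = 410000000 N, A₂E₂ = 25930000 N, ΣAE = 436000000 N.
σ₂ = P·E₂/ΣAE = -242000·123000/436000000 = -68.28 MPa.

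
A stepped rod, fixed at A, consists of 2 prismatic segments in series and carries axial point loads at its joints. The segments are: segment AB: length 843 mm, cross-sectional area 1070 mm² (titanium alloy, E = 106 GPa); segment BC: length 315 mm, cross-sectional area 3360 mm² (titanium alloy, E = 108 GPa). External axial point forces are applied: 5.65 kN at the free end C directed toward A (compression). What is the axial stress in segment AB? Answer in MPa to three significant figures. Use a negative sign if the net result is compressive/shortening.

-5.28 MPa

Internal axial forces (sectioning from the free end, tension +): N_BC = -5.65 kN, N_AB = -5.65 kN.
σ_AB = N_AB/A_AB = -5650/1070 = -5.28 MPa.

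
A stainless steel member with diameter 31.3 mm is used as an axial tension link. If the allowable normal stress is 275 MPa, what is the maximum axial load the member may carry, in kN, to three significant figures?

212 kN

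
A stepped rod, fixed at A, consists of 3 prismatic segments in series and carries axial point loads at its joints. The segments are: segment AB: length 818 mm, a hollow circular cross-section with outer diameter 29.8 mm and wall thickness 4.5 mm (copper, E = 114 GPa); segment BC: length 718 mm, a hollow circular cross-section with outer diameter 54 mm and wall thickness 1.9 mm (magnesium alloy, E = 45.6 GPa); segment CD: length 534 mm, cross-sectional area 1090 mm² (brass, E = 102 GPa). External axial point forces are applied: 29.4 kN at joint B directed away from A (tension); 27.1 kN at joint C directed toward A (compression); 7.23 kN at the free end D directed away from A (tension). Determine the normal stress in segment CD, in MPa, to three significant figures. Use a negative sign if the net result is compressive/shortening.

6.63 MPa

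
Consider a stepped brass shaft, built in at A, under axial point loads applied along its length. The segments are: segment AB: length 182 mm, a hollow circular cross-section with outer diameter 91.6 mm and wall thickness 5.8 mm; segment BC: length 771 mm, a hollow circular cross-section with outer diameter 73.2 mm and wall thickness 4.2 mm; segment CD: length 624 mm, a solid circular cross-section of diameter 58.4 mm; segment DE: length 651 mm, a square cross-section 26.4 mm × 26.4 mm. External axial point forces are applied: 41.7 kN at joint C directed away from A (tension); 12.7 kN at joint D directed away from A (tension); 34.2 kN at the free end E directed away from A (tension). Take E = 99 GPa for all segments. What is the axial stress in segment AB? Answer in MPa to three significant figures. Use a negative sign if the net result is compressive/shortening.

56.7 MPa

Internal axial forces (sectioning from the free end, tension +): N_DE = 34.2 kN, N_CD = 46.9 kN, N_BC = 88.6 kN, N_AB = 88.6 kN.
A_AB = 1563 mm².
σ_AB = N_AB/A_AB = 88600/1563 = 56.67 MPa.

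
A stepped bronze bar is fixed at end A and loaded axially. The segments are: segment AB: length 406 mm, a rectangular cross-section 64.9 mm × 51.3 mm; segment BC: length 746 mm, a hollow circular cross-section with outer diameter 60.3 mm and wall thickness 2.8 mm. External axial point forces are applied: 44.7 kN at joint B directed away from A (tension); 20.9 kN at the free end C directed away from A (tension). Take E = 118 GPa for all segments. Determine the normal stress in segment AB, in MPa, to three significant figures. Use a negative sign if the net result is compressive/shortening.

19.7 MPa

Internal axial forces (sectioning from the free end, tension +): N_BC = 20.9 kN, N_AB = 65.6 kN.
A_AB = 3329 mm².
σ_AB = N_AB/A_AB = 65600/3329 = 19.7 MPa.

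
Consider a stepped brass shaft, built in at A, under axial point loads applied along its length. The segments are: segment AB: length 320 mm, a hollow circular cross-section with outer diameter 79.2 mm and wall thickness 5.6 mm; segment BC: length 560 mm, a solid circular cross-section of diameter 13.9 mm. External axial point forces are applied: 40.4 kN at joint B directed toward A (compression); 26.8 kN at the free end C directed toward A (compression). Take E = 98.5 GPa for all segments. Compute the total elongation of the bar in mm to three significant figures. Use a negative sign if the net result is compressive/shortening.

-1.17 mm

Internal axial forces (sectioning from the free end, tension +): N_BC = -26.8 kN, N_AB = -67.2 kN.
A_AB = 1295 mm².
A_BC = 151.7 mm².
δ_AB = -67200·320/(1295·98500) = -0.1686 mm
δ_BC = -26800·560/(151.7·98500) = -1.004 mm
δ = Σδ_i = -1.173 mm.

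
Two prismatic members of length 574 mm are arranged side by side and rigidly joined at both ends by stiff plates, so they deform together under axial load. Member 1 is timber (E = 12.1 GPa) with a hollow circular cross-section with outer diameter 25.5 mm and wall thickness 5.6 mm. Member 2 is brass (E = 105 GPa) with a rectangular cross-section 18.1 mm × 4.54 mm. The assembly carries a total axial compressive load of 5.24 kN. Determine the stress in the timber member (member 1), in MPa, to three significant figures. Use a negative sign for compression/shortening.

-4.93 MPa

A_1 = 350.1 mm².
A_2 = 82.17 mm².
Equal strain + equilibrium ⇒ each member carries load in proportion to AE: A₁E₁ = 4236000 N, A₂E₂ = 8628000 N, ΣAE = 12860000 N.
σ₁ = P·E₁/ΣAE = -5240·12100/12860000 = -4.929 MPa.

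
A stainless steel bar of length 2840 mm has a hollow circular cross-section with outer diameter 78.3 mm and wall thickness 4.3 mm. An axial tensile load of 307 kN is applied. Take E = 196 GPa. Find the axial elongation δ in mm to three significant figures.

A = 999.7 mm².
δ_mech = NL/(AE) = 307000·2840/(999.7·196000) = 4.45 mm.

4.45 mm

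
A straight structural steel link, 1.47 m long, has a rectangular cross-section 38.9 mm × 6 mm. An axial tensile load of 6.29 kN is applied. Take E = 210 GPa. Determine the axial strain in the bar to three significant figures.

A = 233.4 mm².
σ = N/A = 26.95 MPa; ε = σ/E = 26.95/210000 = 1.283e-04.

1.28e-04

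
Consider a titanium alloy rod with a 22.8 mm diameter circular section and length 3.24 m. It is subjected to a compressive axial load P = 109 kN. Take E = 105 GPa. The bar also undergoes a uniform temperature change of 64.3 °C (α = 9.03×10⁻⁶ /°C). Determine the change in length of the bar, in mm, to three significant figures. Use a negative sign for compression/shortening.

A = 408.3 mm².
δ_mech = NL/(AE) = -109000·3240/(408.3·105000) = -8.238 mm.
δ_thermal = αLΔT = 9.03e-6·3240·64.3 = 1.881 mm.
δ = δ_mech + δ_thermal = -6.357 mm.

-6.36 mm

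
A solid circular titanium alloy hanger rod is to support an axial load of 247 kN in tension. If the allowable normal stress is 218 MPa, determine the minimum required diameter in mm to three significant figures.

38.0 mm

Required area A ≥ P/σ_allow = 247000/218 = 1133 mm².
For a solid circular section, d ≥ √(4A/π) = 37.98 mm.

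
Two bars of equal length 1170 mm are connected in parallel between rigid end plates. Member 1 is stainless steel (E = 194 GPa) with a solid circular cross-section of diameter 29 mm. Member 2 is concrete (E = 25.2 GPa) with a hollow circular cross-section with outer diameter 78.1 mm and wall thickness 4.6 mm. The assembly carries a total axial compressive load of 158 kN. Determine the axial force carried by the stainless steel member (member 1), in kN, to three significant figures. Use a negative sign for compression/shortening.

-131 kN

A_1 = 660.5 mm².
A_2 = 1062 mm².
Equal strain + equilibrium ⇒ each member carries load in proportion to AE: A₁E₁ = 128100000 N, A₂E₂ = 26770000 N, ΣAE = 154900000 N.
F₁ = P·A₁E₁/ΣAE = -158000·128100000/154900000 = -130700 N.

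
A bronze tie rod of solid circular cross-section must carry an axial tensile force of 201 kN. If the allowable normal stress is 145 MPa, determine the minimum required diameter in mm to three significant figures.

42.0 mm

Required area A ≥ P/σ_allow = 201000/145 = 1386 mm².
For a solid circular section, d ≥ √(4A/π) = 42.01 mm.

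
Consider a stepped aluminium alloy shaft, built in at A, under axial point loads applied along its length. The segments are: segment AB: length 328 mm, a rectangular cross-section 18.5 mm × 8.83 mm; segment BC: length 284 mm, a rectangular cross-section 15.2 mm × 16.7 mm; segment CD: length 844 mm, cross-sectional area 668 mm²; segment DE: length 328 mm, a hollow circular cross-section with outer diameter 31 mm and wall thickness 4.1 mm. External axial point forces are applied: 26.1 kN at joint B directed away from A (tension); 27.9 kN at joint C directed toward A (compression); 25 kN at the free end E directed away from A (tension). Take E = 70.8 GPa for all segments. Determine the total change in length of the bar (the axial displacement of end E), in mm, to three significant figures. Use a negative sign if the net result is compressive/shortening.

1.39 mm

Internal axial forces (sectioning from the free end, tension +): N_DE = 25 kN, N_CD = 25 kN, N_BC = -2.9 kN, N_AB = 23.2 kN.
A_AB = 163.4 mm².
A_BC = 253.8 mm².
A_DE = 346.5 mm².
δ_AB = 23200·328/(163.4·70800) = 0.658 mm
δ_BC = -2900·284/(253.8·70800) = -0.04583 mm
δ_CD = 25000·844/(668·70800) = 0.4461 mm
δ_DE = 25000·328/(346.5·70800) = 0.3343 mm
δ = Σδ_i = 1.393 mm.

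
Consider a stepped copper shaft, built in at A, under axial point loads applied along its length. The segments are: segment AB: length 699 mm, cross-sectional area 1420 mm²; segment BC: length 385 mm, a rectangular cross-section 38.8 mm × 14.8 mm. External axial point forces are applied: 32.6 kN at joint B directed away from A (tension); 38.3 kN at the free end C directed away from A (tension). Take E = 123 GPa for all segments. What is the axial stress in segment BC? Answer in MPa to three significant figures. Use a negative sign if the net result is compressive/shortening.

Internal axial forces (sectioning from the free end, tension +): N_BC = 38.3 kN, N_AB = 70.9 kN.
A_BC = 574.2 mm².
σ_BC = N_BC/A_BC = 38300/574.2 = 66.7 MPa.

66.7 MPa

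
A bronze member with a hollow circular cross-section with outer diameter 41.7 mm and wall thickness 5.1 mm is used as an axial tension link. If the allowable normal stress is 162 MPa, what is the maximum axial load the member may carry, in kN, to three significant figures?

A = 586.4 mm².
P_max = σ_allow · A = 162 · 586.4 = 95000 N = 95 kN.

95.0 kN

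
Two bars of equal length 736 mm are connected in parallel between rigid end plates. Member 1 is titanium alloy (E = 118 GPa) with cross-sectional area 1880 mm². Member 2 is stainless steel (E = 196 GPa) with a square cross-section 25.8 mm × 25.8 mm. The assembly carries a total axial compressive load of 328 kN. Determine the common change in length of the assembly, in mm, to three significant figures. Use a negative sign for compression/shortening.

-0.685 mm

A_2 = 665.6 mm².
Equal strain + equilibrium ⇒ each member carries load in proportion to AE: A₁E₁ = 221800000 N, A₂E₂ = 130500000 N, ΣAE = 352300000 N.
δ = PL/ΣAE = -328000·736/352300000 = -0.6852 mm.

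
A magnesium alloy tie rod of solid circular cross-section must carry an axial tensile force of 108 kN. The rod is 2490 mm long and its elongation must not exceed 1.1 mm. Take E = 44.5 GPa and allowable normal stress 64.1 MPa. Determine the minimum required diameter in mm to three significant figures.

83.6 mm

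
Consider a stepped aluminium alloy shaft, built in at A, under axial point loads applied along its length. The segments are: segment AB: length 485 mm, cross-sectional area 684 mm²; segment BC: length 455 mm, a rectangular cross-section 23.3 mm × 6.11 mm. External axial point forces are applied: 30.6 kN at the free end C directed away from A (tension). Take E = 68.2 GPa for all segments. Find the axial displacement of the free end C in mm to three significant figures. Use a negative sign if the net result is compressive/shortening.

Internal axial forces (sectioning from the free end, tension +): N_BC = 30.6 kN, N_AB = 30.6 kN.
A_BC = 142.4 mm².
δ_AB = 30600·485/(684·68200) = 0.3181 mm
δ_BC = 30600·455/(142.4·68200) = 1.434 mm
δ = Σδ_i = 1.752 mm.

1.75 mm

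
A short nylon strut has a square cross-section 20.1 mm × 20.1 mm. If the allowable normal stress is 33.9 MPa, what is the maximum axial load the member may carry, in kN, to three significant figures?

A = 404 mm².
P_max = σ_allow · A = 33.9 · 404 = 13700 N = 13.7 kN.

13.7 kN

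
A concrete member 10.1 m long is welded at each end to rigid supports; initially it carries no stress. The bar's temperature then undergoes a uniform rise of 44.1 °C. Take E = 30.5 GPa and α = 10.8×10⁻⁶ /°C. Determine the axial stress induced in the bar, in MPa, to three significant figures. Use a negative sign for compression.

-14.5 MPa

Free thermal expansion αLΔT = 10.8e-6 · 10100 · 44.1 = 4.81 mm.
The walls impose strain ε = −(4.81)/10100 = -4.7628e-04; σ = Eε = 30500 · -4.7628e-04 = -14.53 MPa.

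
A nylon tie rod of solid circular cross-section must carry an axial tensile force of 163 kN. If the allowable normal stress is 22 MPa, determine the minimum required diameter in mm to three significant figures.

97.1 mm

Required area A ≥ P/σ_allow = 163000/22 = 7409 mm².
For a solid circular section, d ≥ √(4A/π) = 97.13 mm.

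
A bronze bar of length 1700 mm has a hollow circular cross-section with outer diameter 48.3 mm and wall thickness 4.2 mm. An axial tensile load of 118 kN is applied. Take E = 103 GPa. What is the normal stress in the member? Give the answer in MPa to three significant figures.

203 MPa

A = 581.9 mm².
σ = N/A = 118000/581.9 = 202.8 MPa.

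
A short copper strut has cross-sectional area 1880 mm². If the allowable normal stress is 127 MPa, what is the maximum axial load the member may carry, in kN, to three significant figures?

239 kN

P_max = σ_allow · A = 127 · 1880 = 238800 N = 238.8 kN.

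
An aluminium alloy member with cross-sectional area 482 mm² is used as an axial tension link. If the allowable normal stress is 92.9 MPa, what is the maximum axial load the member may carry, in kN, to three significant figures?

44.8 kN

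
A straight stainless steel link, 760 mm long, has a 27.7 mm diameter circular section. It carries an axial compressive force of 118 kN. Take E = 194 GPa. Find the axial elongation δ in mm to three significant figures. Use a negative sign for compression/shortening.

-0.767 mm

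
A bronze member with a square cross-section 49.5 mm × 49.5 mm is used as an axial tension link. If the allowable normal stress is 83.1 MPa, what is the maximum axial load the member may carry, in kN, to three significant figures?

A = 2450 mm².
P_max = σ_allow · A = 83.1 · 2450 = 203600 N = 203.6 kN.

204 kN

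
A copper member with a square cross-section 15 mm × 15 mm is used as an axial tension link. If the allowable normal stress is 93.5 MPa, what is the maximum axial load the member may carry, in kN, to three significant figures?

A = 225 mm².
P_max = σ_allow · A = 93.5 · 225 = 21040 N = 21.04 kN.

21.0 kN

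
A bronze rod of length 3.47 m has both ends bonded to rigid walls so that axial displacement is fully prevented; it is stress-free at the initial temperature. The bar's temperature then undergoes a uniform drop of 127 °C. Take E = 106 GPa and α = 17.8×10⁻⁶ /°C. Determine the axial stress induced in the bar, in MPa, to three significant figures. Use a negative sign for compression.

240 MPa

Free thermal expansion αLΔT = 17.8e-6 · 3470 · -127 = -7.844 mm.
The walls impose strain ε = −(-7.844)/3470 = 2.2606e-03; σ = Eε = 106000 · 2.2606e-03 = 239.6 MPa.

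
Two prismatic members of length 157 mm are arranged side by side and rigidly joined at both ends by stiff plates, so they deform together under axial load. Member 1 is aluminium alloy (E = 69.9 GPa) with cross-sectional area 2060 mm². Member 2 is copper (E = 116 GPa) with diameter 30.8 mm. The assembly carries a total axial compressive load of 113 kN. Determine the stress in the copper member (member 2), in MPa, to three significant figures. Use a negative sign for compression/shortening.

-56.9 MPa

A_2 = 745.1 mm².
Equal strain + equilibrium ⇒ each member carries load in proportion to AE: A₁E₁ = 144000000 N, A₂E₂ = 86430000 N, ΣAE = 230400000 N.
σ₂ = P·E₂/ΣAE = -113000·116000/230400000 = -56.89 MPa.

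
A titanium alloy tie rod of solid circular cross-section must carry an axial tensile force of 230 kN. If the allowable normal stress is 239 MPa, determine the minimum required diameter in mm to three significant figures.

35.0 mm

Required area A ≥ P/σ_allow = 230000/239 = 962.3 mm².
For a solid circular section, d ≥ √(4A/π) = 35 mm.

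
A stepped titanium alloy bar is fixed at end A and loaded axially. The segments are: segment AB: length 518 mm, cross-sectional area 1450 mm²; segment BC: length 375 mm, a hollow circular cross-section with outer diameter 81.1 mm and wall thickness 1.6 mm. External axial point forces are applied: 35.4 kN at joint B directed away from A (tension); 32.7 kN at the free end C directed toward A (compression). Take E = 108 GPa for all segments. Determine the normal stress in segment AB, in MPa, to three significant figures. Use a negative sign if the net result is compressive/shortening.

Internal axial forces (sectioning from the free end, tension +): N_BC = -32.7 kN, N_AB = 2.7 kN.
σ_AB = N_AB/A_AB = 2700/1450 = 1.862 MPa.

1.86 MPa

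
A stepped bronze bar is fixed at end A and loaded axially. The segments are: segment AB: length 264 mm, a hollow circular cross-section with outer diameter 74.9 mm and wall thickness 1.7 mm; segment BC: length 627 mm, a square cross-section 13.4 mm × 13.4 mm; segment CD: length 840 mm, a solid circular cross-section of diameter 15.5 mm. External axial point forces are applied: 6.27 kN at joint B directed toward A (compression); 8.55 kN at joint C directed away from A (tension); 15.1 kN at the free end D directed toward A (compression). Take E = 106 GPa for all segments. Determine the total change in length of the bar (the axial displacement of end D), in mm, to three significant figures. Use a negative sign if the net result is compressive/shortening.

Internal axial forces (sectioning from the free end, tension +): N_CD = -15.1 kN, N_BC = -6.55 kN, N_AB = -12.82 kN.
A_AB = 390.9 mm².
A_BC = 179.6 mm².
A_CD = 188.7 mm².
δ_AB = -12820·264/(390.9·106000) = -0.08167 mm
δ_BC = -6550·627/(179.6·106000) = -0.2158 mm
δ_CD = -15100·840/(188.7·106000) = -0.6342 mm
δ = Σδ_i = -0.9316 mm.

-0.932 mm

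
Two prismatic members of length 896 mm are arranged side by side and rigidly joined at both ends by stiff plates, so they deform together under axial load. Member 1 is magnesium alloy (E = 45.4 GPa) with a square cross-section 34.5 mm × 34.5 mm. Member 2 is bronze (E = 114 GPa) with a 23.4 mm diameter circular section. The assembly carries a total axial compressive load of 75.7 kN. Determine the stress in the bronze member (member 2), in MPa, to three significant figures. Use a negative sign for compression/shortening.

-83.7 MPa

A_1 = 1190 mm².
A_2 = 430.1 mm².
Equal strain + equilibrium ⇒ each member carries load in proportion to AE: A₁E₁ = 54040000 N, A₂E₂ = 49030000 N, ΣAE = 103100000 N.
σ₂ = P·E₂/ΣAE = -75700·114000/103100000 = -83.73 MPa.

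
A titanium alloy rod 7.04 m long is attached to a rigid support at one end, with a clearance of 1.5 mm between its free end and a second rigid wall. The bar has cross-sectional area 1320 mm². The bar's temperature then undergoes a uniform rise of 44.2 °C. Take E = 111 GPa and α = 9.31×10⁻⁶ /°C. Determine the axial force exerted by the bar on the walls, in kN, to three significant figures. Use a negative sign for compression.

-29.1 kN

Free thermal expansion αLΔT = 9.31e-6 · 7040 · 44.2 = 2.897 mm.
The walls engage after the gap closes; constrained expansion = 2.897 − 1.5 = 1.397 mm.
The walls impose strain ε = −(1.397)/7040 = -1.9843e-04; σ = Eε = 111000 · -1.9843e-04 = -22.03 MPa.
Wall reaction R = σ·A = -22.03·1320 = -29070 N = -29.07 kN.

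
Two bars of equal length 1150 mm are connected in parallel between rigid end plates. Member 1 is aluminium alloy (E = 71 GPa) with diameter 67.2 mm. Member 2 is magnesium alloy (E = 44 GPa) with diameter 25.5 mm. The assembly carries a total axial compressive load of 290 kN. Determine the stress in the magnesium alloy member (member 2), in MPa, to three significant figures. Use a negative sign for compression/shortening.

A_1 = 3547 mm².
A_2 = 510.7 mm².
Equal strain + equilibrium ⇒ each member carries load in proportion to AE: A₁E₁ = 251800000 N, A₂E₂ = 22470000 N, ΣAE = 274300000 N.
σ₂ = P·E₂/ΣAE = -290000·44000/274300000 = -46.52 MPa.

-46.5 MPa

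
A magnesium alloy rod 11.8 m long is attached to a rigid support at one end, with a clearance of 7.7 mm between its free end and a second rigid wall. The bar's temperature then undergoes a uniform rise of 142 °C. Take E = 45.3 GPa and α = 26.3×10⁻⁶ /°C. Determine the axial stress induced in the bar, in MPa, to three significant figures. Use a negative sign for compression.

Free thermal expansion αLΔT = 26.3e-6 · 11800 · 142 = 44.07 mm.
The walls engage after the gap closes; constrained expansion = 44.07 − 7.7 = 36.37 mm.
The walls impose strain ε = −(36.37)/11800 = -3.0821e-03; σ = Eε = 45300 · -3.0821e-03 = -139.6 MPa.

-140 MPa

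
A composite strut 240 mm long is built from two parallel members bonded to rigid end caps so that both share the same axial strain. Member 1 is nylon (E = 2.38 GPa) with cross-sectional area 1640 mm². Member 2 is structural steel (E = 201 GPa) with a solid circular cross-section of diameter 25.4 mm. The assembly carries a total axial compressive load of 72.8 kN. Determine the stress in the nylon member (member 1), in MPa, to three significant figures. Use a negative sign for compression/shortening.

A_2 = 506.7 mm².
Equal strain + equilibrium ⇒ each member carries load in proportion to AE: A₁E₁ = 3903000 N, A₂E₂ = 101800000 N, ΣAE = 105800000 N.
σ₁ = P·E₁/ΣAE = -72800·2380/105800000 = -1.638 MPa.

-1.64 MPa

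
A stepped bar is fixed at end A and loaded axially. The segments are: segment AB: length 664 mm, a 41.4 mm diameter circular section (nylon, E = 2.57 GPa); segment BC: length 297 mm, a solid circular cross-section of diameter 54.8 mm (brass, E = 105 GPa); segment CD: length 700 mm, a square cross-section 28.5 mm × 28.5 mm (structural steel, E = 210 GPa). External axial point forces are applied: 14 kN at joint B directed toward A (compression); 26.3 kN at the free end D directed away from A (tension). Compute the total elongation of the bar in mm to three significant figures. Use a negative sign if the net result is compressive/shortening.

2.50 mm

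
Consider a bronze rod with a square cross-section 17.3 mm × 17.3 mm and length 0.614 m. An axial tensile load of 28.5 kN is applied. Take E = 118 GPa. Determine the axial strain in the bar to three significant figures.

8.07e-04

A = 299.3 mm².
σ = N/A = 95.23 MPa; ε = σ/E = 95.23/118000 = 8.070e-04.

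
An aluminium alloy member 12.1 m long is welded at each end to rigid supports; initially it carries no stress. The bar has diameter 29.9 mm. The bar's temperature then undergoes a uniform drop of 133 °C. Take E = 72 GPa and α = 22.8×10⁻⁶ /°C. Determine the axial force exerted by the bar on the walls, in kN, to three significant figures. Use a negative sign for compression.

Free thermal expansion αLΔT = 22.8e-6 · 12100 · -133 = -36.69 mm.
The walls impose strain ε = −(-36.69)/12100 = 3.0324e-03; σ = Eε = 72000 · 3.0324e-03 = 218.3 MPa.
Wall reaction R = σ·A = 218.3·702.2 = 153300 N = 153.3 kN.

153 kN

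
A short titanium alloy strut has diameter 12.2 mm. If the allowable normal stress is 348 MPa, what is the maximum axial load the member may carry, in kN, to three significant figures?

40.7 kN

A = 116.9 mm².
P_max = σ_allow · A = 348 · 116.9 = 40680 N = 40.68 kN.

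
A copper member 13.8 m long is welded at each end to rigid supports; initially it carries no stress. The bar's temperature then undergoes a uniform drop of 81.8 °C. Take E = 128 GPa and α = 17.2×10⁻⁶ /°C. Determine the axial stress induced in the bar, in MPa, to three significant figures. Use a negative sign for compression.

180 MPa

Free thermal expansion αLΔT = 17.2e-6 · 13800 · -81.8 = -19.42 mm.
The walls impose strain ε = −(-19.42)/13800 = 1.4070e-03; σ = Eε = 128000 · 1.4070e-03 = 180.1 MPa.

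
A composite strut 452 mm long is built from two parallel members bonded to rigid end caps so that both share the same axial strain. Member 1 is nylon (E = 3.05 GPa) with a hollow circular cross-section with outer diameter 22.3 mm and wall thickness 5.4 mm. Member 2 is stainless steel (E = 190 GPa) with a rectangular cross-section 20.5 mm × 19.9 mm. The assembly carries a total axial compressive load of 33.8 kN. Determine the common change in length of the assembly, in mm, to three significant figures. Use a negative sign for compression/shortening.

A_1 = 286.7 mm².
A_2 = 407.9 mm².
Equal strain + equilibrium ⇒ each member carries load in proportion to AE: A₁E₁ = 874400 N, A₂E₂ = 77510000 N, ΣAE = 78380000 N.
δ = PL/ΣAE = -33800·452/78380000 = -0.1949 mm.

-0.195 mm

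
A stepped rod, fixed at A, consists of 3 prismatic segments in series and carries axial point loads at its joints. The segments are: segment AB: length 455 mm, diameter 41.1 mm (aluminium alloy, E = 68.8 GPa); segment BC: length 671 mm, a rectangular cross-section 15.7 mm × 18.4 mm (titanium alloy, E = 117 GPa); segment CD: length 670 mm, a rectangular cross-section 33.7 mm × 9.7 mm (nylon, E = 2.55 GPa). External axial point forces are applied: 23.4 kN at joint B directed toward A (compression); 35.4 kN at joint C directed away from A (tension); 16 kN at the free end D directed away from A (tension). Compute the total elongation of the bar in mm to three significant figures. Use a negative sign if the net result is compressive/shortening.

14.0 mm

Internal axial forces (sectioning from the free end, tension +): N_CD = 16 kN, N_BC = 51.4 kN, N_AB = 28 kN.
A_AB = 1327 mm².
A_BC = 288.9 mm².
A_CD = 326.9 mm².
δ_AB = 28000·455/(1327·68800) = 0.1396 mm
δ_BC = 51400·671/(288.9·117000) = 1.02 mm
δ_CD = 16000·670/(326.9·2550) = 12.86 mm
δ = Σδ_i = 14.02 mm.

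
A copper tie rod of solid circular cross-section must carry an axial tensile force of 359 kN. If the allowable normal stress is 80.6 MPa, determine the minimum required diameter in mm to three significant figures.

75.3 mm

Required area A ≥ P/σ_allow = 359000/80.6 = 4454 mm².
For a solid circular section, d ≥ √(4A/π) = 75.31 mm.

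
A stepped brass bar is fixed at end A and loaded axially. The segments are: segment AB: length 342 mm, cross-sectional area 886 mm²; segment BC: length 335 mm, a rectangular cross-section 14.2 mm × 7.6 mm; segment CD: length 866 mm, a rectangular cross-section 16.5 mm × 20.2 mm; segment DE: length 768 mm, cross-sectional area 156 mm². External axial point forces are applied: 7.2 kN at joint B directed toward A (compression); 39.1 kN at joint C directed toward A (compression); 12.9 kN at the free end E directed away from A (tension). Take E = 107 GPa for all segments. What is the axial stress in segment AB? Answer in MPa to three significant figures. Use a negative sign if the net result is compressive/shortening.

-37.7 MPa

Internal axial forces (sectioning from the free end, tension +): N_DE = 12.9 kN, N_CD = 12.9 kN, N_BC = -26.2 kN, N_AB = -33.4 kN.
σ_AB = N_AB/A_AB = -33400/886 = -37.7 MPa.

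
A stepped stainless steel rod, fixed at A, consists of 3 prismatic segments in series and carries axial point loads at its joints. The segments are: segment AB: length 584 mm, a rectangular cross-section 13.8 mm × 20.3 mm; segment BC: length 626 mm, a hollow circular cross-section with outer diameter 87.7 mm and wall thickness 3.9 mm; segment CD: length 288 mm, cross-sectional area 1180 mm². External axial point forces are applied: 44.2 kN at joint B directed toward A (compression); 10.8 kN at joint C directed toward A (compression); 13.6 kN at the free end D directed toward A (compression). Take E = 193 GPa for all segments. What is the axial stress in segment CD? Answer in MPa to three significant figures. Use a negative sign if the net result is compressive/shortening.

Internal axial forces (sectioning from the free end, tension +): N_CD = -13.6 kN, N_BC = -24.4 kN, N_AB = -68.6 kN.
σ_CD = N_CD/A_CD = -13600/1180 = -11.53 MPa.

-11.5 MPa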